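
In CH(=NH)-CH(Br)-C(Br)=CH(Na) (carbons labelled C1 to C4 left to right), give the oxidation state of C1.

+1

Bonds to more-electronegative neighbours contribute +1 each, bonds to H or metals contribute −1 each, and C–C bonds contribute 0.
C1 has one bond to C (0), a double bond to N (2×+1 = +2), one bond to H (-1).
Oxidation state = 0 + 2 − 1 = +1.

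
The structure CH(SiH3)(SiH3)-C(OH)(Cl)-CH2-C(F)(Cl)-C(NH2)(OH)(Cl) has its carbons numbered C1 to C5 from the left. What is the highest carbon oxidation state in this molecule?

+3

Assign +1 per bond to O/N/halogen, −1 per bond to H or an electropositive element, and 0 per bond to carbon. Tallying each carbon:
C1: 1C, 1H, 2Si → 0 − 1 − 2 = -3
C2: 2C, 1O, 1Cl → 0 + 1 + 1 = +2
C3: 2C, 2H → 0 − 2 = -2
C4: 2C, 1F, 1Cl → 0 + 1 + 1 = +2
C5: 1C, 1O, 1N, 1Cl → 0 + 1 + 1 + 1 = +3
The highest value is +3.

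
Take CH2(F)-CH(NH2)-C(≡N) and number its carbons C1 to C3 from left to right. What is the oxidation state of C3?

+3

Assign +1 per bond to O/N/halogen, −1 per bond to H or an electropositive element, and 0 per bond to carbon.
C3 has one bond to C (0), a triple bond to N (3×+1 = +3).
Oxidation state = 0 + 3 = +3.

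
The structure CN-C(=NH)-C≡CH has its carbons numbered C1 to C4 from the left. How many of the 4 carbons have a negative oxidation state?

Assign +1 per bond to O/N/halogen, −1 per bond to H or an electropositive element, and 0 per bond to carbon. Tallying each carbon:
C1: 1C, 3N → 0 + 3 = +3
C2: 2C, 2N → 0 + 2 = +2
C3: 4C → 0 = 0
C4: 3C, 1H → 0 − 1 = -1
1 carbon (C4) meets the condition.

1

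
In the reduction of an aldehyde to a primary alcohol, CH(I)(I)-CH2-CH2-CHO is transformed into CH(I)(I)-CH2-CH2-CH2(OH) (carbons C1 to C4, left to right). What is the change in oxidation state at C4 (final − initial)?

-2

Before: C4 has 1 bond to C, 1 bond to H, 2 bonds to O → oxidation state +1.
After: C4 has 1 bond to C, 2 bonds to H, 1 bond to O → oxidation state -1.
Δ = -1 − (+1) = -2, so this is a reduction at C4.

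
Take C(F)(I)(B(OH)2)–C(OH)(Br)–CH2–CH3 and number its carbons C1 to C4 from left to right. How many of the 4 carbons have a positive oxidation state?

2

Assign +1 per bond to O/N/halogen, −1 per bond to H or an electropositive element, and 0 per bond to carbon. Tallying each carbon:
C1: 1C, 1F, 1I, 1B → 0 + 1 + 1 − 1 = +1
C2: 2C, 1O, 1Br → 0 + 1 + 1 = +2
C3: 2C, 2H → 0 − 2 = -2
C4: 1C, 3H → 0 − 3 = -3
2 carbons (C1, C2) meet the condition.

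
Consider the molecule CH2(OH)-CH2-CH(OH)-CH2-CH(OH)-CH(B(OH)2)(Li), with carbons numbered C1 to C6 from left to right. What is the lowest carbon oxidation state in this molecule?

Tallying each carbon's bonds:
C1: 1C, 2H, 1O → 0 − 2 + 1 = -1
C2: 2C, 2H → 0 − 2 = -2
C3: 2C, 1H, 1O → 0 − 1 + 1 = 0
C4: 2C, 2H → 0 − 2 = -2
C5: 2C, 1H, 1O → 0 − 1 + 1 = 0
C6: 1C, 1H, 1Li, 1B → 0 − 1 − 1 − 1 = -3
The lowest value is -3.

-3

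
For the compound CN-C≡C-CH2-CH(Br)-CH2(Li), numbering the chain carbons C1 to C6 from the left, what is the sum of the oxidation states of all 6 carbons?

Bonds to more-electronegative neighbours contribute +1 each, bonds to H or metals contribute −1 each, and C–C bonds contribute 0. Tallying each carbon:
C1: 1C, 3N → 0 + 3 = +3
C2: 4C → 0 = 0
C3: 4C → 0 = 0
C4: 2C, 2H → 0 − 2 = -2
C5: 2C, 1H, 1Br → 0 − 1 + 1 = 0
C6: 1C, 2H, 1Li → 0 − 2 − 1 = -3
Sum = +3 + 0 + 0 − 2 + 0 − 3 = -2.

-2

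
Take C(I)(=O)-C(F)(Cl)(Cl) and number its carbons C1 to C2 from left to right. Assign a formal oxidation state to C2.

C2 has one bond to C (0), one bond to F (+1), one bond to Cl (+1), one bond to Cl (+1).
Oxidation state = 0 + 1 + 1 + 1 = +3.

+3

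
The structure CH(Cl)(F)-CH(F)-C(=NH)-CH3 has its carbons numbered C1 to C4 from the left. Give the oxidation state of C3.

C3 has one bond to C (0), one bond to C (0), a double bond to N (2×+1 = +2).
Oxidation state = 0 + 0 + 2 = +2.

+2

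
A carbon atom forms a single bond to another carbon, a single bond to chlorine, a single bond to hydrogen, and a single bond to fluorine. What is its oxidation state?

Bonds to more-electronegative neighbours contribute +1 each, bonds to H or metals contribute −1 each, and C–C bonds contribute 0.
The carbon has one bond to C (0), one bond to F (+1), one bond to H (-1), one bond to Cl (+1).
Oxidation state = 0 + 1 − 1 + 1 = +1.

+1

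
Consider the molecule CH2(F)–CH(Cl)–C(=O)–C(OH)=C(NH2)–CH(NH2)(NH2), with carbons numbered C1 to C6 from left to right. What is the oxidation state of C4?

+1

Bonds to more-electronegative neighbours contribute +1 each, bonds to H or metals contribute −1 each, and C–C bonds contribute 0.
C4 has one bond to C (0), a double bond to C (2×0 = 0), one bond to O (+1).
Oxidation state = 0 + 0 + 1 = +1.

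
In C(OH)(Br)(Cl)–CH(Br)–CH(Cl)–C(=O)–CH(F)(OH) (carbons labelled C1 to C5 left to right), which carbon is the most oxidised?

Tallying each carbon's bonds:
C1: 1C, 1O, 1Cl, 1Br → 0 + 1 + 1 + 1 = +3
C2: 2C, 1H, 1Br → 0 − 1 + 1 = 0
C3: 2C, 1H, 1Cl → 0 − 1 + 1 = 0
C4: 2C, 2O → 0 + 2 = +2
C5: 1C, 1H, 1O, 1F → 0 − 1 + 1 + 1 = +1
The most oxidised carbon is C1 at +3.

C1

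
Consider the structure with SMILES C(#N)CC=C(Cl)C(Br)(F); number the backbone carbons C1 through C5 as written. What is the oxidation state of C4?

+1

Bonds to more-electronegative neighbours contribute +1 each, bonds to H or metals contribute −1 each, and C–C bonds contribute 0.
C4 has a double bond to C (2×0 = 0), one bond to C (0), one bond to Cl (+1).
Oxidation state = 0 + 0 + 1 = +1.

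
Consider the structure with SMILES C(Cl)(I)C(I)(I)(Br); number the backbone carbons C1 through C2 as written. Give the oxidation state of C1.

Count +1 for every bond to an atom more electronegative than carbon and −1 for every bond to one less electronegative; C–C bonds are 0.
C1 has one bond to C (0), one bond to Cl (+1), one bond to I (+1), one bond to H (-1).
Oxidation state = 0 + 1 + 1 − 1 = +1.

+1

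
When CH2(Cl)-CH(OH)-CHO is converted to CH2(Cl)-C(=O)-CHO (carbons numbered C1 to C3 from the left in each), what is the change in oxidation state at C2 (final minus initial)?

+2

Before: C2 has 2 bonds to C, 1 bond to H, 1 bond to O → oxidation state 0.
After: C2 has 2 bonds to C, 2 bonds to O → oxidation state +2.
Δ = +2 − (0) = +2, so this is an oxidation at C2.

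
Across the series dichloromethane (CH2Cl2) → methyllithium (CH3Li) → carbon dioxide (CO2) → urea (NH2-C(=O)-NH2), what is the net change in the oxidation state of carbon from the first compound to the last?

+4

Carbon oxidation states along the series — dichloromethane: 0, methyllithium: -4, carbon dioxide: +4, urea: +4.
Net change = +4 − (0) = +4.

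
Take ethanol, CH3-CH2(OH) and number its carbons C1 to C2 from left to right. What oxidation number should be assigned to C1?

Bonds to more-electronegative neighbours contribute +1 each, bonds to H or metals contribute −1 each, and C–C bonds contribute 0.
C1 has one bond to H (-1), one bond to H (-1), one bond to H (-1), one bond to C (0).
Oxidation state = -1 − 1 − 1 + 0 = -3.

-3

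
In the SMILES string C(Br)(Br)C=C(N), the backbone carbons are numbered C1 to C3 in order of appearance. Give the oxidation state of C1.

+1

C1 has one bond to C (0), one bond to Br (+1), one bond to Br (+1), one bond to H (-1).
Oxidation state = 0 + 1 + 1 − 1 = +1.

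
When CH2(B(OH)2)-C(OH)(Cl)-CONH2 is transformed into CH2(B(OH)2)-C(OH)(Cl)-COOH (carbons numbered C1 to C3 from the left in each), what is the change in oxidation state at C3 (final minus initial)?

0

Before: C3 has 1 bond to C, 2 bonds to O, 1 bond to N → oxidation state +3.
After: C3 has 1 bond to C, 3 bonds to O → oxidation state +3.
Δ = +3 − (+3) = 0, so no net redox change at C3.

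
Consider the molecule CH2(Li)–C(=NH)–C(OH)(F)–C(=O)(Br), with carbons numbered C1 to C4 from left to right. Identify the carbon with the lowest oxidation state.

C1

Each bond to a more electronegative atom (O, N, halogen) counts +1, each bond to a less electronegative atom (H, metal, B, Si) counts −1, and each C–C bond counts 0. Tallying each carbon:
C1: 1C, 2H, 1Li → 0 − 2 − 1 = -3
C2: 2C, 2N → 0 + 2 = +2
C3: 2C, 1O, 1F → 0 + 1 + 1 = +2
C4: 1C, 2O, 1Br → 0 + 2 + 1 = +3
The most reduced carbon is C1 at -3.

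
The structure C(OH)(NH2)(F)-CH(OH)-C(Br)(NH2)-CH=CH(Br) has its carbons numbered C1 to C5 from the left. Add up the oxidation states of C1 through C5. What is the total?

+4

Each bond to a more electronegative atom (O, N, halogen) counts +1, each bond to a less electronegative atom (H, metal, B, Si) counts −1, and each C–C bond counts 0. Tallying each carbon:
C1: 1C, 1O, 1N, 1F → 0 + 1 + 1 + 1 = +3
C2: 2C, 1H, 1O → 0 − 1 + 1 = 0
C3: 2C, 1N, 1Br → 0 + 1 + 1 = +2
C4: 3C, 1H → 0 − 1 = -1
C5: 2C, 1H, 1Br → 0 − 1 + 1 = 0
Sum = +3 + 0 + 2 − 1 + 0 = +4.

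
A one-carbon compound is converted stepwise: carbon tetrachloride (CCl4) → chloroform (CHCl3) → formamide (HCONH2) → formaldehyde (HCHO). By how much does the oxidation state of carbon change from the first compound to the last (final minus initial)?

Carbon oxidation states along the series — carbon tetrachloride: +4, chloroform: +2, formamide: +2, formaldehyde: 0.
Net change = 0 − (+4) = -4.

-4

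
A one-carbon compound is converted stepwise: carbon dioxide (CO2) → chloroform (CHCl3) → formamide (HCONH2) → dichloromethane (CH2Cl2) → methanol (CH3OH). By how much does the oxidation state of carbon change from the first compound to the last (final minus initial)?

Carbon oxidation states along the series — carbon dioxide: +4, chloroform: +2, formamide: +2, dichloromethane: 0, methanol: -2.
Net change = -2 − (+4) = -6.

-6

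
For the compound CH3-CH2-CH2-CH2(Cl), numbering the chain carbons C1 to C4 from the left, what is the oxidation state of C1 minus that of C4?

-2

C1: 1C, 3H → 0 − 3 = -3
C4: 1C, 2H, 1Cl → 0 − 2 + 1 = -1
Difference: -3 − (-1) = -2.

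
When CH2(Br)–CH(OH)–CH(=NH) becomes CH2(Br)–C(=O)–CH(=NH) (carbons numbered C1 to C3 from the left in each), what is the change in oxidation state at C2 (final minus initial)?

Before: C2 has 2 bonds to C, 1 bond to H, 1 bond to O → oxidation state 0.
After: C2 has 2 bonds to C, 2 bonds to O → oxidation state +2.
Δ = +2 − (0) = +2, so this is an oxidation at C2.

+2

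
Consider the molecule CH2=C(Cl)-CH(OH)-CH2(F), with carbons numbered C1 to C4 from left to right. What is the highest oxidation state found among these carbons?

+1

Assign +1 per bond to O/N/halogen, −1 per bond to H or an electropositive element, and 0 per bond to carbon. Tallying each carbon:
C1: 2C, 2H → 0 − 2 = -2
C2: 3C, 1Cl → 0 + 1 = +1
C3: 2C, 1H, 1O → 0 − 1 + 1 = 0
C4: 1C, 2H, 1F → 0 − 2 + 1 = -1
The highest value is +1.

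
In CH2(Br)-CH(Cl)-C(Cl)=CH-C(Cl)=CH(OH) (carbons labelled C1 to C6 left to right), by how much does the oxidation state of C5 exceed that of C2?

+1

C5: 3C, 1Cl → 0 + 1 = +1
C2: 2C, 1H, 1Cl → 0 − 1 + 1 = 0
Difference: +1 − (0) = +1.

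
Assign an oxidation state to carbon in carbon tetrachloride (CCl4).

+4

Bonds to more-electronegative neighbours contribute +1 each, bonds to H or metals contribute −1 each, and C–C bonds contribute 0.
The carbon has one bond to Cl (+1), one bond to Cl (+1), one bond to Cl (+1), one bond to Cl (+1).
Oxidation state = +1 + 1 + 1 + 1 = +4.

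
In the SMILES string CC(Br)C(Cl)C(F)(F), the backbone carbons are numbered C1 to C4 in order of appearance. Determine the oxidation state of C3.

0

Bonds to more-electronegative neighbours contribute +1 each, bonds to H or metals contribute −1 each, and C–C bonds contribute 0.
C3 has one bond to C (0), one bond to C (0), one bond to H (-1), one bond to Cl (+1).
Oxidation state = 0 + 0 − 1 + 1 = 0.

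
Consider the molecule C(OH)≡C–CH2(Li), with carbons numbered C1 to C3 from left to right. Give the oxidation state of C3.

-3

C3 has one bond to C (0), one bond to H (-1), one bond to Li (-1), one bond to H (-1).
Oxidation state = 0 − 1 − 1 − 1 = -3.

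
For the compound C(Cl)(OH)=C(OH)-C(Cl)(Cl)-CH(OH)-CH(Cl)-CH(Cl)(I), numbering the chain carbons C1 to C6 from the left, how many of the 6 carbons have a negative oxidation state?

Tallying each carbon's bonds:
C1: 2C, 1O, 1Cl → 0 + 1 + 1 = +2
C2: 3C, 1O → 0 + 1 = +1
C3: 2C, 2Cl → 0 + 2 = +2
C4: 2C, 1H, 1O → 0 − 1 + 1 = 0
C5: 2C, 1H, 1Cl → 0 − 1 + 1 = 0
C6: 1C, 1H, 1Cl, 1I → 0 − 1 + 1 + 1 = +1
0 carbons meet the condition.

0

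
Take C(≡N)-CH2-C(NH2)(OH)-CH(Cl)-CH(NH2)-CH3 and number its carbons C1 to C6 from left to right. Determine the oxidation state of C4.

0

Bonds to more-electronegative neighbours contribute +1 each, bonds to H or metals contribute −1 each, and C–C bonds contribute 0.
C4 has one bond to C (0), one bond to C (0), one bond to H (-1), one bond to Cl (+1).
Oxidation state = 0 + 0 − 1 + 1 = 0.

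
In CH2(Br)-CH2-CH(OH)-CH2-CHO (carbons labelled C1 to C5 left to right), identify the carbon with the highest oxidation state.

Tallying each carbon's bonds:
C1: 1C, 2H, 1Br → 0 − 2 + 1 = -1
C2: 2C, 2H → 0 − 2 = -2
C3: 2C, 1H, 1O → 0 − 1 + 1 = 0
C4: 2C, 2H → 0 − 2 = -2
C5: 1C, 1H, 2O → 0 − 1 + 2 = +1
The most oxidised carbon is C5 at +1.

C5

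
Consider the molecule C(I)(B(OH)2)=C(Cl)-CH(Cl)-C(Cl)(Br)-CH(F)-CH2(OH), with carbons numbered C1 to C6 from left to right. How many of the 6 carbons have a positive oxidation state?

Tallying each carbon's bonds:
C1: 2C, 1I, 1B → 0 + 1 − 1 = 0
C2: 3C, 1Cl → 0 + 1 = +1
C3: 2C, 1H, 1Cl → 0 − 1 + 1 = 0
C4: 2C, 1Cl, 1Br → 0 + 1 + 1 = +2
C5: 2C, 1H, 1F → 0 − 1 + 1 = 0
C6: 1C, 2H, 1O → 0 − 2 + 1 = -1
2 carbons (C2, C4) meet the condition.

2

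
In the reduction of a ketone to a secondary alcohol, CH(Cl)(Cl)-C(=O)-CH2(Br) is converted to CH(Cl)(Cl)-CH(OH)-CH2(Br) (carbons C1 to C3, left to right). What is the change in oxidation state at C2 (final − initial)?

Before: C2 has 2 bonds to C, 2 bonds to O → oxidation state +2.
After: C2 has 2 bonds to C, 1 bond to H, 1 bond to O → oxidation state 0.
Δ = 0 − (+2) = -2, so this is a reduction at C2.

-2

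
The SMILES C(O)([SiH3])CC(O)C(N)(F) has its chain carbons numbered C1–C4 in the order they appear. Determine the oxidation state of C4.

Count +1 for every bond to an atom more electronegative than carbon and −1 for every bond to one less electronegative; C–C bonds are 0.
C4 has one bond to C (0), one bond to N (+1), one bond to H (-1), one bond to F (+1).
Oxidation state = 0 + 1 − 1 + 1 = +1.

+1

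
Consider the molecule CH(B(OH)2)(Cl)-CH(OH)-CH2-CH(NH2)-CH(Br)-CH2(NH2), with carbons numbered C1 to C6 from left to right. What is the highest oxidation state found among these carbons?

0

Assign +1 per bond to O/N/halogen, −1 per bond to H or an electropositive element, and 0 per bond to carbon. Tallying each carbon:
C1: 1C, 1H, 1Cl, 1B → 0 − 1 + 1 − 1 = -1
C2: 2C, 1H, 1O → 0 − 1 + 1 = 0
C3: 2C, 2H → 0 − 2 = -2
C4: 2C, 1H, 1N → 0 − 1 + 1 = 0
C5: 2C, 1H, 1Br → 0 − 1 + 1 = 0
C6: 1C, 2H, 1N → 0 − 2 + 1 = -1
The highest value is 0.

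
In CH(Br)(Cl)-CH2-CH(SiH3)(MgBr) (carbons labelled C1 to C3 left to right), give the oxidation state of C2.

-2

Assign +1 per bond to O/N/halogen, −1 per bond to H or an electropositive element, and 0 per bond to carbon.
C2 has one bond to C (0), one bond to C (0), one bond to H (-1), one bond to H (-1).
Oxidation state = 0 + 0 − 1 − 1 = -2.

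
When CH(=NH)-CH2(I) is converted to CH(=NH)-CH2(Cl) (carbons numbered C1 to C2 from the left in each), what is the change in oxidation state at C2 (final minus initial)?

0

Before: C2 has 1 bond to C, 2 bonds to H, 1 bond to I → oxidation state -1.
After: C2 has 1 bond to C, 2 bonds to H, 1 bond to Cl → oxidation state -1.
Δ = -1 − (-1) = 0, so no net redox change at C2.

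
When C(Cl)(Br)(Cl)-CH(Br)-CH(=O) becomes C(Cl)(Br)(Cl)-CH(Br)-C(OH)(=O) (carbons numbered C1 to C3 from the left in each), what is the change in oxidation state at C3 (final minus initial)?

+2

Before: C3 has 1 bond to C, 1 bond to H, 2 bonds to O → oxidation state +1.
After: C3 has 1 bond to C, 3 bonds to O → oxidation state +3.
Δ = +3 − (+1) = +2, so this is an oxidation at C3.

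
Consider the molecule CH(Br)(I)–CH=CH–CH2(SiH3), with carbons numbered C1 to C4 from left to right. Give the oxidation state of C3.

Assign +1 per bond to O/N/halogen, −1 per bond to H or an electropositive element, and 0 per bond to carbon.
C3 has a double bond to C (2×0 = 0), one bond to C (0), one bond to H (-1).
Oxidation state = 0 + 0 − 1 = -1.

-1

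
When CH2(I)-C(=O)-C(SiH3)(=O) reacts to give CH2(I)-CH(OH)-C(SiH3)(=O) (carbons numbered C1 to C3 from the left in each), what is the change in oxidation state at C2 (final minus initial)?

Before: C2 has 2 bonds to C, 2 bonds to O → oxidation state +2.
After: C2 has 2 bonds to C, 1 bond to H, 1 bond to O → oxidation state 0.
Δ = 0 − (+2) = -2, so this is a reduction at C2.

-2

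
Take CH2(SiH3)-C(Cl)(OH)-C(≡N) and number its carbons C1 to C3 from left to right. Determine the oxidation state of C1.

C1 has one bond to C (0), one bond to H (-1), one bond to H (-1), one bond to Si (-1).
Oxidation state = 0 − 1 − 1 − 1 = -3.

-3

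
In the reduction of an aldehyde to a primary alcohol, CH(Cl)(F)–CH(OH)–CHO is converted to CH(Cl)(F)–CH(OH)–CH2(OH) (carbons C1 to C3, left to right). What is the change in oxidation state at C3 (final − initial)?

-2

Before: C3 has 1 bond to C, 1 bond to H, 2 bonds to O → oxidation state +1.
After: C3 has 1 bond to C, 2 bonds to H, 1 bond to O → oxidation state -1.
Δ = -1 − (+1) = -2, so this is a reduction at C3.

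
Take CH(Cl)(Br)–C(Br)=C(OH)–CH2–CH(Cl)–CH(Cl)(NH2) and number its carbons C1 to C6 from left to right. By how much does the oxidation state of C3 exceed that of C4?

+3

C3: 3C, 1O → 0 + 1 = +1
C4: 2C, 2H → 0 − 2 = -2
Difference: +1 − (-2) = +3.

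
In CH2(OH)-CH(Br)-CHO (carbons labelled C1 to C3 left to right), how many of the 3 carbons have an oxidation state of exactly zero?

1

Tallying each carbon's bonds:
C1: 1C, 2H, 1O → 0 − 2 + 1 = -1
C2: 2C, 1H, 1Br → 0 − 1 + 1 = 0
C3: 1C, 1H, 2O → 0 − 1 + 2 = +1
1 carbon (C2) meets the condition.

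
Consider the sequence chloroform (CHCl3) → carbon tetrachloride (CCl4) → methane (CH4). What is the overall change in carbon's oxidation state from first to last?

Carbon oxidation states along the series — chloroform: +2, carbon tetrachloride: +4, methane: -4.
Net change = -4 − (+2) = -6.

-6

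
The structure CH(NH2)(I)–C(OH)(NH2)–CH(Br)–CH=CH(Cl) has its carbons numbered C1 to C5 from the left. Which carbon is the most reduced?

C4

Tallying each carbon's bonds:
C1: 1C, 1H, 1N, 1I → 0 − 1 + 1 + 1 = +1
C2: 2C, 1O, 1N → 0 + 1 + 1 = +2
C3: 2C, 1H, 1Br → 0 − 1 + 1 = 0
C4: 3C, 1H → 0 − 1 = -1
C5: 2C, 1H, 1Cl → 0 − 1 + 1 = 0
The most reduced carbon is C4 at -1.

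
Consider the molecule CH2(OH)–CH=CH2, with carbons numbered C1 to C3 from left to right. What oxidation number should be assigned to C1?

-1

Assign +1 per bond to O/N/halogen, −1 per bond to H or an electropositive element, and 0 per bond to carbon.
C1 has one bond to C (0), one bond to H (-1), one bond to O (+1), one bond to H (-1).
Oxidation state = 0 − 1 + 1 − 1 = -1.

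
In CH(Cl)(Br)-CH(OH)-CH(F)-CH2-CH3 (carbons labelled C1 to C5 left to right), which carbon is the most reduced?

C5

Count +1 for every bond to an atom more electronegative than carbon and −1 for every bond to one less electronegative; C–C bonds are 0. Tallying each carbon:
C1: 1C, 1H, 1Cl, 1Br → 0 − 1 + 1 + 1 = +1
C2: 2C, 1H, 1O → 0 − 1 + 1 = 0
C3: 2C, 1H, 1F → 0 − 1 + 1 = 0
C4: 2C, 2H → 0 − 2 = -2
C5: 1C, 3H → 0 − 3 = -3
The most reduced carbon is C5 at -3.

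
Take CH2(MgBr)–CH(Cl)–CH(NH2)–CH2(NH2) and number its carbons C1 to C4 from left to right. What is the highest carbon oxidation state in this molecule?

0

Tallying each carbon's bonds:
C1: 1C, 2H, 1Mg → 0 − 2 − 1 = -3
C2: 2C, 1H, 1Cl → 0 − 1 + 1 = 0
C3: 2C, 1H, 1N → 0 − 1 + 1 = 0
C4: 1C, 2H, 1N → 0 − 2 + 1 = -1
The highest value is 0.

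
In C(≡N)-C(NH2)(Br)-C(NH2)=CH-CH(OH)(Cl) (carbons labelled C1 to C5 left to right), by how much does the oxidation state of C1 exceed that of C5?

C1: 1C, 3N → 0 + 3 = +3
C5: 1C, 1H, 1O, 1Cl → 0 − 1 + 1 + 1 = +1
Difference: +3 − (+1) = +2.

+2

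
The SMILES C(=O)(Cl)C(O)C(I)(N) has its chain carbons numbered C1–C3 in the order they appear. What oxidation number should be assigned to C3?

+1

Assign +1 per bond to O/N/halogen, −1 per bond to H or an electropositive element, and 0 per bond to carbon.
C3 has one bond to C (0), one bond to H (-1), one bond to I (+1), one bond to N (+1).
Oxidation state = 0 − 1 + 1 + 1 = +1.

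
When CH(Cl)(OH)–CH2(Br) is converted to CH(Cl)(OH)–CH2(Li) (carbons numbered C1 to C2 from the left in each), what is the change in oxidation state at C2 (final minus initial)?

Before: C2 has 1 bond to C, 2 bonds to H, 1 bond to Br → oxidation state -1.
After: C2 has 1 bond to C, 2 bonds to H, 1 bond to Li → oxidation state -3.
Δ = -3 − (-1) = -2, so this is a reduction at C2.

-2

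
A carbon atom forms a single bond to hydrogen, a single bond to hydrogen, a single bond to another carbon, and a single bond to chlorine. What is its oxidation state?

Count +1 for every bond to an atom more electronegative than carbon and −1 for every bond to one less electronegative; C–C bonds are 0.
The carbon has one bond to C (0), one bond to Cl (+1), one bond to H (-1), one bond to H (-1).
Oxidation state = 0 + 1 − 1 − 1 = -1.

-1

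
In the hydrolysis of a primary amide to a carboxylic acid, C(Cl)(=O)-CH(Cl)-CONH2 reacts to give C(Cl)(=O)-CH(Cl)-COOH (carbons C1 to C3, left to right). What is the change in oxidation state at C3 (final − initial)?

0

Before: C3 has 1 bond to C, 2 bonds to O, 1 bond to N → oxidation state +3.
After: C3 has 1 bond to C, 3 bonds to O → oxidation state +3.
Δ = +3 − (+3) = 0, so no net redox change at C3.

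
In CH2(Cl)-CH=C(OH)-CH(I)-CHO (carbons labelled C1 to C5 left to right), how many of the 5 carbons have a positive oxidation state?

Tallying each carbon's bonds:
C1: 1C, 2H, 1Cl → 0 − 2 + 1 = -1
C2: 3C, 1H → 0 − 1 = -1
C3: 3C, 1O → 0 + 1 = +1
C4: 2C, 1H, 1I → 0 − 1 + 1 = 0
C5: 1C, 1H, 2O → 0 − 1 + 2 = +1
2 carbons (C3, C5) meet the condition.

2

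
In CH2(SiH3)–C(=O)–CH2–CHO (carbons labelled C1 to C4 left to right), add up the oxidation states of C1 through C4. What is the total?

-2

Each bond to a more electronegative atom (O, N, halogen) counts +1, each bond to a less electronegative atom (H, metal, B, Si) counts −1, and each C–C bond counts 0. Tallying each carbon:
C1: 1C, 2H, 1Si → 0 − 2 − 1 = -3
C2: 2C, 2O → 0 + 2 = +2
C3: 2C, 2H → 0 − 2 = -2
C4: 1C, 1H, 2O → 0 − 1 + 2 = +1
Sum = -3 + 2 − 2 + 1 = -2.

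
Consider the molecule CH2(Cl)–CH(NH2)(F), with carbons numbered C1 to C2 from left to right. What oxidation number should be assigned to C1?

-1

Bonds to more-electronegative neighbours contribute +1 each, bonds to H or metals contribute −1 each, and C–C bonds contribute 0.
C1 has one bond to C (0), one bond to Cl (+1), one bond to H (-1), one bond to H (-1).
Oxidation state = 0 + 1 − 1 − 1 = -1.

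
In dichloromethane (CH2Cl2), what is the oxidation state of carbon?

0

The carbon has one bond to H (-1), one bond to H (-1), one bond to Cl (+1), one bond to Cl (+1).
Oxidation state = -1 − 1 + 1 + 1 = 0.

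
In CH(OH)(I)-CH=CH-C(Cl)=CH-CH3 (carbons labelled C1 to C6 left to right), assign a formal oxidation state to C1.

+1

Each bond to a more electronegative atom (O, N, halogen) counts +1, each bond to a less electronegative atom (H, metal, B, Si) counts −1, and each C–C bond counts 0.
C1 has one bond to C (0), one bond to O (+1), one bond to I (+1), one bond to H (-1).
Oxidation state = 0 + 1 + 1 − 1 = +1.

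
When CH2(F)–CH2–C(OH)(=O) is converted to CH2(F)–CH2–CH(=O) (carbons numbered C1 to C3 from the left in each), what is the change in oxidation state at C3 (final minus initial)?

-2

Before: C3 has 1 bond to C, 3 bonds to O → oxidation state +3.
After: C3 has 1 bond to C, 1 bond to H, 2 bonds to O → oxidation state +1.
Δ = +1 − (+3) = -2, so this is a reduction at C3.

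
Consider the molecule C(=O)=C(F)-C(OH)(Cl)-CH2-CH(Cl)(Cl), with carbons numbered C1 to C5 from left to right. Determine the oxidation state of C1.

+2

C1 has a double bond to C (2×0 = 0), a double bond to O (2×+1 = +2).
Oxidation state = 0 + 2 = +2.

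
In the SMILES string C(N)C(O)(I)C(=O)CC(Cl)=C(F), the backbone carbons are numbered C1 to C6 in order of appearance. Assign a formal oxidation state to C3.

+2

Assign +1 per bond to O/N/halogen, −1 per bond to H or an electropositive element, and 0 per bond to carbon.
C3 has one bond to C (0), one bond to C (0), a double bond to O (2×+1 = +2).
Oxidation state = 0 + 0 + 2 = +2.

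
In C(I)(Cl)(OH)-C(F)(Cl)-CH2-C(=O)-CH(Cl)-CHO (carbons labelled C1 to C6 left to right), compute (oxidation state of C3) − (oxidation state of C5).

-2

C3: 2C, 2H → 0 − 2 = -2
C5: 2C, 1H, 1Cl → 0 − 1 + 1 = 0
Difference: -2 − (0) = -2.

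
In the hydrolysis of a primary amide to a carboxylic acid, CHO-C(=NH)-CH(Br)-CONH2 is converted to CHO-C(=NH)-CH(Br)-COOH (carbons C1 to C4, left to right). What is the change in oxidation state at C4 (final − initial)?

Before: C4 has 1 bond to C, 2 bonds to O, 1 bond to N → oxidation state +3.
After: C4 has 1 bond to C, 3 bonds to O → oxidation state +3.
Δ = +3 − (+3) = 0, so no net redox change at C4.

0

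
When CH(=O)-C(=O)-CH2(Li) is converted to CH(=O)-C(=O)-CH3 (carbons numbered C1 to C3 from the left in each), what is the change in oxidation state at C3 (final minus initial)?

Before: C3 has 1 bond to C, 2 bonds to H, 1 bond to Li → oxidation state -3.
After: C3 has 1 bond to C, 3 bonds to H → oxidation state -3.
Δ = -3 − (-3) = 0, so no net redox change at C3.

0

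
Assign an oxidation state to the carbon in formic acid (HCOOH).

Bonds to more-electronegative neighbours contribute +1 each, bonds to H or metals contribute −1 each, and C–C bonds contribute 0.
The carbon has one bond to H (-1), a double bond to O (2×+1 = +2), one bond to O (+1).
Oxidation state = -1 + 2 + 1 = +2.

+2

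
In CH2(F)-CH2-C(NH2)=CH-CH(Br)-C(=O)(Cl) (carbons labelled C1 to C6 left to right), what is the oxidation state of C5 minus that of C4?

+1

C5: 2C, 1H, 1Br → 0 − 1 + 1 = 0
C4: 3C, 1H → 0 − 1 = -1
Difference: 0 − (-1) = +1.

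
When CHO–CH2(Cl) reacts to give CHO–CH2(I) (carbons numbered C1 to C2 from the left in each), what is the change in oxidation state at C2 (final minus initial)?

0

Before: C2 has 1 bond to C, 2 bonds to H, 1 bond to Cl → oxidation state -1.
After: C2 has 1 bond to C, 2 bonds to H, 1 bond to I → oxidation state -1.
Δ = -1 − (-1) = 0, so no net redox change at C2.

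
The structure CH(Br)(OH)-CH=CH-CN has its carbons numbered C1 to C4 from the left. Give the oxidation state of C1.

+1

Assign +1 per bond to O/N/halogen, −1 per bond to H or an electropositive element, and 0 per bond to carbon.
C1 has one bond to C (0), one bond to Br (+1), one bond to H (-1), one bond to O (+1).
Oxidation state = 0 + 1 − 1 + 1 = +1.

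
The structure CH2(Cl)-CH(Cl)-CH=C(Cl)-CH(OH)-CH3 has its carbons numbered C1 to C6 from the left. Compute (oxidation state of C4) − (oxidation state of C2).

+1

C4: 3C, 1Cl → 0 + 1 = +1
C2: 2C, 1H, 1Cl → 0 − 1 + 1 = 0
Difference: +1 − (0) = +1.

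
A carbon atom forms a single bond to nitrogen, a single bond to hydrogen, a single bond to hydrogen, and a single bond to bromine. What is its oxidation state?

The carbon has one bond to H (-1), one bond to Br (+1), one bond to H (-1), one bond to N (+1).
Oxidation state = -1 + 1 − 1 + 1 = 0.

0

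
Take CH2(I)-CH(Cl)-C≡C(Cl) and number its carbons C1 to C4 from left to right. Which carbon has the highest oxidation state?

C4

Tallying each carbon's bonds:
C1: 1C, 2H, 1I → 0 − 2 + 1 = -1
C2: 2C, 1H, 1Cl → 0 − 1 + 1 = 0
C3: 4C → 0 = 0
C4: 3C, 1Cl → 0 + 1 = +1
The most oxidised carbon is C4 at +1.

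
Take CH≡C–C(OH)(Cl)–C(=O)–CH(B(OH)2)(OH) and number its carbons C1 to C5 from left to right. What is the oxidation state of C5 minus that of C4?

-3

C5: 1C, 1H, 1O, 1B → 0 − 1 + 1 − 1 = -1
C4: 2C, 2O → 0 + 2 = +2
Difference: -1 − (+2) = -3.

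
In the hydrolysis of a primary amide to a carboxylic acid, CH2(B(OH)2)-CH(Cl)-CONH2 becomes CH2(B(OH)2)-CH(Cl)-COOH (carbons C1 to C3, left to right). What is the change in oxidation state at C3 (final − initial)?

Before: C3 has 1 bond to C, 2 bonds to O, 1 bond to N → oxidation state +3.
After: C3 has 1 bond to C, 3 bonds to O → oxidation state +3.
Δ = +3 − (+3) = 0, so no net redox change at C3.

0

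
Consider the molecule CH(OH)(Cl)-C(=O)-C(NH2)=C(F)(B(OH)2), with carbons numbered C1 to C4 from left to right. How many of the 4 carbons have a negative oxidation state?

0

Tallying each carbon's bonds:
C1: 1C, 1H, 1O, 1Cl → 0 − 1 + 1 + 1 = +1
C2: 2C, 2O → 0 + 2 = +2
C3: 3C, 1N → 0 + 1 = +1
C4: 2C, 1F, 1B → 0 + 1 − 1 = 0
0 carbons meet the condition.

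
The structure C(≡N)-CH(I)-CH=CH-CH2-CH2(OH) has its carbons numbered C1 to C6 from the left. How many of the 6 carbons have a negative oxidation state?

4

Tallying each carbon's bonds:
C1: 1C, 3N → 0 + 3 = +3
C2: 2C, 1H, 1I → 0 − 1 + 1 = 0
C3: 3C, 1H → 0 − 1 = -1
C4: 3C, 1H → 0 − 1 = -1
C5: 2C, 2H → 0 − 2 = -2
C6: 1C, 2H, 1O → 0 − 2 + 1 = -1
4 carbons (C3, C4, C5, C6) meet the condition.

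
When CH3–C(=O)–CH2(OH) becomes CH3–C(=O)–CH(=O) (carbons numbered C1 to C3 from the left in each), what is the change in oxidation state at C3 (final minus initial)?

+2

Before: C3 has 1 bond to C, 2 bonds to H, 1 bond to O → oxidation state -1.
After: C3 has 1 bond to C, 1 bond to H, 2 bonds to O → oxidation state +1.
Δ = +1 − (-1) = +2, so this is an oxidation at C3.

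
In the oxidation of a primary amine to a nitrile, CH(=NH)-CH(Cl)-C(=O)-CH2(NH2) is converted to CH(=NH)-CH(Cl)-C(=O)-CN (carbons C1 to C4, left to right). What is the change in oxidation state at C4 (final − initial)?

+4

Before: C4 has 1 bond to C, 2 bonds to H, 1 bond to N → oxidation state -1.
After: C4 has 1 bond to C, 3 bonds to N → oxidation state +3.
Δ = +3 − (-1) = +4, so this is an oxidation at C4.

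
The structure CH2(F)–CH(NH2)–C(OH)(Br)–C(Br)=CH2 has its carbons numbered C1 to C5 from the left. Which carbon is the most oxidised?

Bonds to more-electronegative neighbours contribute +1 each, bonds to H or metals contribute −1 each, and C–C bonds contribute 0. Tallying each carbon:
C1: 1C, 2H, 1F → 0 − 2 + 1 = -1
C2: 2C, 1H, 1N → 0 − 1 + 1 = 0
C3: 2C, 1O, 1Br → 0 + 1 + 1 = +2
C4: 3C, 1Br → 0 + 1 = +1
C5: 2C, 2H → 0 − 2 = -2
The most oxidised carbon is C3 at +2.

C3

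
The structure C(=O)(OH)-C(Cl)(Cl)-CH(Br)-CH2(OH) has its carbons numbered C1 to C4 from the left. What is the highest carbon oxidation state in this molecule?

+3

Assign +1 per bond to O/N/halogen, −1 per bond to H or an electropositive element, and 0 per bond to carbon. Tallying each carbon:
C1: 1C, 3O → 0 + 3 = +3
C2: 2C, 2Cl → 0 + 2 = +2
C3: 2C, 1H, 1Br → 0 − 1 + 1 = 0
C4: 1C, 2H, 1O → 0 − 2 + 1 = -1
The highest value is +3.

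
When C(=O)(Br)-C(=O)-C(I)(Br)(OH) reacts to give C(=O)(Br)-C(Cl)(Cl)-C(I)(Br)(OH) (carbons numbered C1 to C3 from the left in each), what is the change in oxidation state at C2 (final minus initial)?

0

Before: C2 has 2 bonds to C, 2 bonds to O → oxidation state +2.
After: C2 has 2 bonds to C, 2 bonds to Cl → oxidation state +2.
Δ = +2 − (+2) = 0, so no net redox change at C2.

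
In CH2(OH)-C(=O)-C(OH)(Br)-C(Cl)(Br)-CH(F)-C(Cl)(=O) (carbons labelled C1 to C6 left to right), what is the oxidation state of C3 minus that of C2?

0

C3: 2C, 1O, 1Br → 0 + 1 + 1 = +2
C2: 2C, 2O → 0 + 2 = +2
Difference: +2 − (+2) = 0.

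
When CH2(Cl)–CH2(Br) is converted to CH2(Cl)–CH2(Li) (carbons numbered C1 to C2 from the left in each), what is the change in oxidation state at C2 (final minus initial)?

Before: C2 has 1 bond to C, 2 bonds to H, 1 bond to Br → oxidation state -1.
After: C2 has 1 bond to C, 2 bonds to H, 1 bond to Li → oxidation state -3.
Δ = -3 − (-1) = -2, so this is a reduction at C2.

-2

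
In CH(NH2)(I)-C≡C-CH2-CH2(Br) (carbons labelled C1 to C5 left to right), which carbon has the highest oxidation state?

Count +1 for every bond to an atom more electronegative than carbon and −1 for every bond to one less electronegative; C–C bonds are 0. Tallying each carbon:
C1: 1C, 1H, 1N, 1I → 0 − 1 + 1 + 1 = +1
C2: 4C → 0 = 0
C3: 4C → 0 = 0
C4: 2C, 2H → 0 − 2 = -2
C5: 1C, 2H, 1Br → 0 − 2 + 1 = -1
The most oxidised carbon is C1 at +1.

C1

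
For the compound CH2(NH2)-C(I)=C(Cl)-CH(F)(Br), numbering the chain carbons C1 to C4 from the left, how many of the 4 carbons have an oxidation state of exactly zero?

Bonds to more-electronegative neighbours contribute +1 each, bonds to H or metals contribute −1 each, and C–C bonds contribute 0. Tallying each carbon:
C1: 1C, 2H, 1N → 0 − 2 + 1 = -1
C2: 3C, 1I → 0 + 1 = +1
C3: 3C, 1Cl → 0 + 1 = +1
C4: 1C, 1H, 1F, 1Br → 0 − 1 + 1 + 1 = +1
0 carbons meet the condition.

0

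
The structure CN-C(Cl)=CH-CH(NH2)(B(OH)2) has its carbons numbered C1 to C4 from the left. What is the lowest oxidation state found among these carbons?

Bonds to more-electronegative neighbours contribute +1 each, bonds to H or metals contribute −1 each, and C–C bonds contribute 0. Tallying each carbon:
C1: 1C, 3N → 0 + 3 = +3
C2: 3C, 1Cl → 0 + 1 = +1
C3: 3C, 1H → 0 − 1 = -1
C4: 1C, 1H, 1N, 1B → 0 − 1 + 1 − 1 = -1
The lowest value is -1.

-1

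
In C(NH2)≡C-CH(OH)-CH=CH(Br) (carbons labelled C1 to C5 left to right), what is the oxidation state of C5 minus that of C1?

-1

C5: 2C, 1H, 1Br → 0 − 1 + 1 = 0
C1: 3C, 1N → 0 + 1 = +1
Difference: 0 − (+1) = -1.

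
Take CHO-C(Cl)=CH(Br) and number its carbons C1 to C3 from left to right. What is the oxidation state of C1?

+1

Each bond to a more electronegative atom (O, N, halogen) counts +1, each bond to a less electronegative atom (H, metal, B, Si) counts −1, and each C–C bond counts 0.
C1 has one bond to C (0), a double bond to O (2×+1 = +2), one bond to H (-1).
Oxidation state = 0 + 2 − 1 = +1.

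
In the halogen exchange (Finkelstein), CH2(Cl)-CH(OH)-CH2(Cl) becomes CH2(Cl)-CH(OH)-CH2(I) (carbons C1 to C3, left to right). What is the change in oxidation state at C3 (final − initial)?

Before: C3 has 1 bond to C, 2 bonds to H, 1 bond to Cl → oxidation state -1.
After: C3 has 1 bond to C, 2 bonds to H, 1 bond to I → oxidation state -1.
Δ = -1 − (-1) = 0, so no net redox change at C3.

0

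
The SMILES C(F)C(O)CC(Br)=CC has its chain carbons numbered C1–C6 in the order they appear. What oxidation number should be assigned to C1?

Each bond to a more electronegative atom (O, N, halogen) counts +1, each bond to a less electronegative atom (H, metal, B, Si) counts −1, and each C–C bond counts 0.
C1 has one bond to C (0), one bond to H (-1), one bond to F (+1), one bond to H (-1).
Oxidation state = 0 − 1 + 1 − 1 = -1.

-1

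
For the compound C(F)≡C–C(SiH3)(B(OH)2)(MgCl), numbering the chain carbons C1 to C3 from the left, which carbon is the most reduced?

C3

Tallying each carbon's bonds:
C1: 3C, 1F → 0 + 1 = +1
C2: 4C → 0 = 0
C3: 1C, 1Mg, 1B, 1Si → 0 − 1 − 1 − 1 = -3
The most reduced carbon is C3 at -3.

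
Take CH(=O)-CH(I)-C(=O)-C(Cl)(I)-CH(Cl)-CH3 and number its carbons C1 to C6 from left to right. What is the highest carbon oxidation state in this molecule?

+2

Tallying each carbon's bonds:
C1: 1C, 1H, 2O → 0 − 1 + 2 = +1
C2: 2C, 1H, 1I → 0 − 1 + 1 = 0
C3: 2C, 2O → 0 + 2 = +2
C4: 2C, 1Cl, 1I → 0 + 1 + 1 = +2
C5: 2C, 1H, 1Cl → 0 − 1 + 1 = 0
C6: 1C, 3H → 0 − 3 = -3
The highest value is +2.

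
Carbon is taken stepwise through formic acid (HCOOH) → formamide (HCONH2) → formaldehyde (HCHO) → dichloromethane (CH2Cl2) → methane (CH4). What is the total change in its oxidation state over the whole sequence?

Carbon oxidation states along the series — formic acid: +2, formamide: +2, formaldehyde: 0, dichloromethane: 0, methane: -4.
Net change = -4 − (+2) = -6.

-6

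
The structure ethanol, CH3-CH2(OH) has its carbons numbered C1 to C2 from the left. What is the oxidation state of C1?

-3

Bonds to more-electronegative neighbours contribute +1 each, bonds to H or metals contribute −1 each, and C–C bonds contribute 0.
C1 has one bond to H (-1), one bond to H (-1), one bond to H (-1), one bond to C (0).
Oxidation state = -1 − 1 − 1 + 0 = -3.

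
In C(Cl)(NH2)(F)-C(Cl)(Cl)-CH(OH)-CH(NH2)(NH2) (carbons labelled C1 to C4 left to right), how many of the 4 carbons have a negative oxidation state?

Count +1 for every bond to an atom more electronegative than carbon and −1 for every bond to one less electronegative; C–C bonds are 0. Tallying each carbon:
C1: 1C, 1N, 1F, 1Cl → 0 + 1 + 1 + 1 = +3
C2: 2C, 2Cl → 0 + 2 = +2
C3: 2C, 1H, 1O → 0 − 1 + 1 = 0
C4: 1C, 1H, 2N → 0 − 1 + 2 = +1
0 carbons meet the condition.

0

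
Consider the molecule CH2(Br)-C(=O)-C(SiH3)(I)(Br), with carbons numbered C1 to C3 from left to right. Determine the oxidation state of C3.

+1

Each bond to a more electronegative atom (O, N, halogen) counts +1, each bond to a less electronegative atom (H, metal, B, Si) counts −1, and each C–C bond counts 0.
C3 has one bond to C (0), one bond to Si (-1), one bond to I (+1), one bond to Br (+1).
Oxidation state = 0 − 1 + 1 + 1 = +1.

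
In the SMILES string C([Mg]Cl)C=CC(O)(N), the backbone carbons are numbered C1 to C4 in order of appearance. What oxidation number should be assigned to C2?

-1

Count +1 for every bond to an atom more electronegative than carbon and −1 for every bond to one less electronegative; C–C bonds are 0.
C2 has one bond to C (0), a double bond to C (2×0 = 0), one bond to H (-1).
Oxidation state = 0 + 0 − 1 = -1.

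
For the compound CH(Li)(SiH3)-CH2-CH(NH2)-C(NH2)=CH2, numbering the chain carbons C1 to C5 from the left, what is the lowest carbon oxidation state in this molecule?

Tallying each carbon's bonds:
C1: 1C, 1H, 1Li, 1Si → 0 − 1 − 1 − 1 = -3
C2: 2C, 2H → 0 − 2 = -2
C3: 2C, 1H, 1N → 0 − 1 + 1 = 0
C4: 3C, 1N → 0 + 1 = +1
C5: 2C, 2H → 0 − 2 = -2
The lowest value is -3.

-3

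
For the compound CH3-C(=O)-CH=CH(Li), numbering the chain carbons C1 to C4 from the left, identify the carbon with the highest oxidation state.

C2

Tallying each carbon's bonds:
C1: 1C, 3H → 0 − 3 = -3
C2: 2C, 2O → 0 + 2 = +2
C3: 3C, 1H → 0 − 1 = -1
C4: 2C, 1H, 1Li → 0 − 1 − 1 = -2
The most oxidised carbon is C2 at +2.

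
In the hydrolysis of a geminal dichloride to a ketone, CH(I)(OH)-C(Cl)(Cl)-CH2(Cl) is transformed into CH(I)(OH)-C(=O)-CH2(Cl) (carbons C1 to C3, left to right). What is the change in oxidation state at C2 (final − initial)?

Before: C2 has 2 bonds to C, 2 bonds to Cl → oxidation state +2.
After: C2 has 2 bonds to C, 2 bonds to O → oxidation state +2.
Δ = +2 − (+2) = 0, so no net redox change at C2.

0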